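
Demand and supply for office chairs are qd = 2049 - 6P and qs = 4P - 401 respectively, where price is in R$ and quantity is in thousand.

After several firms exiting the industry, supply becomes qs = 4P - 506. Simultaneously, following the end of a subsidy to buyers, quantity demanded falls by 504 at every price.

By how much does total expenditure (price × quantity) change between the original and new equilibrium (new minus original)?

-77371.56

Initially, 2049 - 6P = 4P - 401, so 2450 = 10P and P = 245, q = 579.
After the shift, demand is qd = 1545 - 6P and supply is qs = 4P - 506.
Equate the new curves: 1545 - 6P = 4P - 506, giving 2051 = 10P, P = 205.1, q = 314.4.
Expenditure moves from 245×579 = 141855 to 205.1×314.4 = 64483.44; change = -77371.56.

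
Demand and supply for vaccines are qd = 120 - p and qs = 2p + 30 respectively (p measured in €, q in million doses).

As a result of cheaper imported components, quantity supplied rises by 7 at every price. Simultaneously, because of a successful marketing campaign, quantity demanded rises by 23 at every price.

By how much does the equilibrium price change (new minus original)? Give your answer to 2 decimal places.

Original equilibrium: 120 - p = 2p + 30 gives 90 = 3p, so p = 30 and q = 90.
After the shift, demand is qd = 143 - p and supply is qs = 2p + 37.
Clearing the new market: 143 - p = 2p + 37, so p = 106/3 ≈ 35.3333 and q = 323/3 ≈ 107.6667.
Δp = 35.3333 − 30 = +5.33.

+5.33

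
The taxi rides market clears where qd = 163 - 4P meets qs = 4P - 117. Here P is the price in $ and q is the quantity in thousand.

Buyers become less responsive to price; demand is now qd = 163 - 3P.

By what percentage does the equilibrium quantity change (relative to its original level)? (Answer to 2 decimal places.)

Solve the original market: 163 - 4P = 4P - 117, hence P = 35 and q = 23.
The shock moves the curves to qd = 163 - 3P and qs = 4P - 117.
New equilibrium: 163 - 3P = 4P - 117 ⇒ 280 = 7P ⇒ P = 40, q = 43.
%Δq = (43 − 23) / 23 × 100 = +86.96%.

+86.96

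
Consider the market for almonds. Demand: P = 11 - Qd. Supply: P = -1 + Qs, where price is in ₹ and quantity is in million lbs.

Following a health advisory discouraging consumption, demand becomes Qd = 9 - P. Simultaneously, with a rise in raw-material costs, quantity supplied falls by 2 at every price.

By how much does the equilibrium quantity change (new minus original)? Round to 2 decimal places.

-2.00

Solve the original market: 11 - P = P + 1, hence P = 5 and Q = 6.
With the change applied: demand Qd = 9 - P, supply Qs = P - 1.
Setting them equal: 9 - P = P - 1 → 10 = 2P, so P = 5 and Q = 4.
ΔQ = 4 − 6 = -2.00.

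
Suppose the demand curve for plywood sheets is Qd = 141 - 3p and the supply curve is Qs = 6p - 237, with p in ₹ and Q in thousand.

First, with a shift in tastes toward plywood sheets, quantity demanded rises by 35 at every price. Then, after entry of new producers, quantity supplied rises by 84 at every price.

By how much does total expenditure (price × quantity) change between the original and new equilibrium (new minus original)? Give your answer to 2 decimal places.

+1794.85

Original equilibrium: 141 - 3p = 6p - 237 gives 378 = 9p, so p = 42 and Q = 15.
The new curves are Qd = 176 - 3p (demand) and Qs = 6p - 153 (supply).
Clearing the new market: 176 - 3p = 6p - 153, so p = 329/9 ≈ 36.5556 and Q = 199/3 ≈ 66.3333.
Expenditure moves from 42×15 = 630 to 36.5556×66.3333 = 2424.8519; change = +1794.85.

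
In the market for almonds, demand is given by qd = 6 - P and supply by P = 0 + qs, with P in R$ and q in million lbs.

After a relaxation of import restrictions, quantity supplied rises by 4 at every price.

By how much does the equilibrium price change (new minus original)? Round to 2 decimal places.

Initially, 6 - P = P, so 6 = 2P and P = 3, q = 3.
With the change applied: demand qd = 6 - P, supply qs = P + 4.
New equilibrium: 6 - P = P + 4 ⇒ 2 = 2P ⇒ P = 1, q = 5.
ΔP = 1 − 3 = -2.00.

-2.00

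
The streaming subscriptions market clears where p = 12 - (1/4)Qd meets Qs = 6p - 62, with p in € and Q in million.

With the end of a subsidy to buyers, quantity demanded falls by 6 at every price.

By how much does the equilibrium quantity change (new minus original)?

Before the shock: 48 - 4p = 6p - 62 ⇒ 110 = 10p ⇒ p = 11, Q = 4.
With the change applied: demand Qd = 42 - 4p, supply Qs = 6p - 62.
New equilibrium: 42 - 4p = 6p - 62 ⇒ 104 = 10p ⇒ p = 10.4, Q = 0.4.
ΔQ = 0.4 − 4 = -3.6.

-3.6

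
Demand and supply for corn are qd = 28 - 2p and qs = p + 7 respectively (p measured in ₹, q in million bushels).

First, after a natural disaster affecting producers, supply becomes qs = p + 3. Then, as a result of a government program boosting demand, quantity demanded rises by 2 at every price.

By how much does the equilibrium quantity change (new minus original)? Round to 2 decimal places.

-2.00

Original equilibrium: 28 - 2p = p + 7 gives 21 = 3p, so p = 7 and q = 14.
After the shift, demand is qd = 30 - 2p and supply is qs = p + 3.
Clearing the new market: 30 - 2p = p + 3, so p = 9 and q = 12.
Δq = 12 − 14 = -2.00.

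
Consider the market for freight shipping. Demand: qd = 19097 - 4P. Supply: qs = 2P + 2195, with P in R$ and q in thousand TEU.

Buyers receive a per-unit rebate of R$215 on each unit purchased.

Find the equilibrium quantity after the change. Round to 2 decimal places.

Before the shock: 19097 - 4P = 2P + 2195 ⇒ 16902 = 6P ⇒ P = 2817, q = 7829.
Since buyers' out-of-pocket price is the market price minus the rebate, the effective demand curve becomes qd = 19957 - 4P.
Setting them equal: 19957 - 4P = 2P + 2195 → 17762 = 6P, so P = 8881/3 ≈ 2960.3333 and q = 24347/3 ≈ 8115.6667.

8115.67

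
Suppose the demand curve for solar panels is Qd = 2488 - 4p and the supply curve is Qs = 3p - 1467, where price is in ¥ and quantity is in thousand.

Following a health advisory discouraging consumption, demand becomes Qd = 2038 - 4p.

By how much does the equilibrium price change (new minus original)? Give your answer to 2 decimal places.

Initially, 2488 - 4p = 3p - 1467, so 3955 = 7p and p = 565, Q = 228.
After the shift, demand is Qd = 2038 - 4p and supply is Qs = 3p - 1467.
Equate the new curves: 2038 - 4p = 3p - 1467, giving 3505 = 7p, p = 3505/7 ≈ 500.7143, Q = 246/7 ≈ 35.1429.
Δp = 500.7143 − 565 = -64.29.

-64.29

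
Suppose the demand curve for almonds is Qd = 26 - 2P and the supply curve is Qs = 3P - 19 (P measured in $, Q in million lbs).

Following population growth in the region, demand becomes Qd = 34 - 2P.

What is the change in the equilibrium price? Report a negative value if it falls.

+1.6

Initially, 26 - 2P = 3P - 19, so 45 = 5P and P = 9, Q = 8.
The shock moves the curves to Qd = 34 - 2P and Qs = 3P - 19.
New equilibrium: 34 - 2P = 3P - 19 ⇒ 53 = 5P ⇒ P = 10.6, Q = 12.8.
ΔP = 10.6 − 9 = +1.6.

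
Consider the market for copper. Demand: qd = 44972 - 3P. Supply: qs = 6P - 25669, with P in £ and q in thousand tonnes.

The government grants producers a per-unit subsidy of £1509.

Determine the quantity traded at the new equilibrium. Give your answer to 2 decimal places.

24443.00

Initially, 44972 - 3P = 6P - 25669, so 70641 = 9P and P = 7849, q = 21425.
Since sellers receive the price plus the subsidy, the effective supply curve becomes qs = 6P - 16615.
Setting them equal: 44972 - 3P = 6P - 16615 → 61587 = 9P, so P = 6843 and q = 24443.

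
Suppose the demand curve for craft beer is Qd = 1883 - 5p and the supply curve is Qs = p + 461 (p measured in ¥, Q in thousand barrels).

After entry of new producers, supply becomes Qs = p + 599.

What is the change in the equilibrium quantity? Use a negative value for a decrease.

+115

Original equilibrium: 1883 - 5p = p + 461 gives 1422 = 6p, so p = 237 and Q = 698.
After the shift, demand is Qd = 1883 - 5p and supply is Qs = p + 599.
Equate the new curves: 1883 - 5p = p + 599, giving 1284 = 6p, p = 214, Q = 813.
ΔQ = 813 − 698 = +115.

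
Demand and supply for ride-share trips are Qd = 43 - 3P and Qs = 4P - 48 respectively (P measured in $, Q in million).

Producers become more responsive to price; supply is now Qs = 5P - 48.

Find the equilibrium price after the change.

11.375

Initially, 43 - 3P = 4P - 48, so 91 = 7P and P = 13, Q = 4.
The new curves are Qd = 43 - 3P (demand) and Qs = 5P - 48 (supply).
Setting them equal: 43 - 3P = 5P - 48 → 91 = 8P, so P = 11.375 and Q = 8.875.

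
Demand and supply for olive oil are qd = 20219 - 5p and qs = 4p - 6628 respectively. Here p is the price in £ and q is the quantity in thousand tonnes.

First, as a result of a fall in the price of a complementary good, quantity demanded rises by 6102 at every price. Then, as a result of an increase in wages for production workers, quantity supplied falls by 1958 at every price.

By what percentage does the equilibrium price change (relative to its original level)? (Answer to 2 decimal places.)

+30.02

Solve the original market: 20219 - 5p = 4p - 6628, hence p = 2983 and q = 5304.
With the change applied: demand qd = 26321 - 5p, supply qs = 4p - 8586.
New equilibrium: 26321 - 5p = 4p - 8586 ⇒ 34907 = 9p ⇒ p = 34907/9 ≈ 3878.5556, q = 62354/9 ≈ 6928.2222.
%Δp = (3878.5556 − 2983) / 2983 × 100 = +30.02%.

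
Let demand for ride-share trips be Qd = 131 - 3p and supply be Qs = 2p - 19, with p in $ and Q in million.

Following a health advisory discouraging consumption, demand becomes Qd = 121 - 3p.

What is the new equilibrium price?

28

Original equilibrium: 131 - 3p = 2p - 19 gives 150 = 5p, so p = 30 and Q = 41.
With the change applied: demand Qd = 121 - 3p, supply Qs = 2p - 19.
Equate the new curves: 121 - 3p = 2p - 19, giving 140 = 5p, p = 28, Q = 37.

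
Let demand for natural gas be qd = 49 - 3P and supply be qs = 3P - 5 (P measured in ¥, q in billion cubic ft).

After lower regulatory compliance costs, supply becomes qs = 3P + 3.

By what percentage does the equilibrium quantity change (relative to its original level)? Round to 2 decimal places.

Initially, 49 - 3P = 3P - 5, so 54 = 6P and P = 9, q = 22.
With the change applied: demand qd = 49 - 3P, supply qs = 3P + 3.
New equilibrium: 49 - 3P = 3P + 3 ⇒ 46 = 6P ⇒ P = 23/3 ≈ 7.6667, q = 26.
%Δq = (26 − 22) / 22 × 100 = +18.18%.

+18.18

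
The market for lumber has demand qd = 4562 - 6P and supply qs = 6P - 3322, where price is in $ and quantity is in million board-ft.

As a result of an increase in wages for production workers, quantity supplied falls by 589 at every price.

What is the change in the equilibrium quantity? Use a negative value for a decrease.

Solve the original market: 4562 - 6P = 6P - 3322, hence P = 657 and q = 620.
After the shift, demand is qd = 4562 - 6P and supply is qs = 6P - 3911.
Equate the new curves: 4562 - 6P = 6P - 3911, giving 8473 = 12P, P = 8473/12 ≈ 706.0833, q = 325.5.
Δq = 325.5 − 620 = -294.5.

-294.5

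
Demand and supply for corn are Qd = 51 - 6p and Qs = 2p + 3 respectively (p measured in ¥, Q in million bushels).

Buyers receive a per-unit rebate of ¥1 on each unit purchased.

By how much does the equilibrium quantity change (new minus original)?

+1.5

Before the shock: 51 - 6p = 2p + 3 ⇒ 48 = 8p ⇒ p = 6, Q = 15.
Since buyers' out-of-pocket price is the market price minus the rebate, the effective demand curve becomes Qd = 57 - 6p.
Clearing the new market: 57 - 6p = 2p + 3, so p = 6.75 and Q = 16.5.
ΔQ = 16.5 − 15 = +1.5.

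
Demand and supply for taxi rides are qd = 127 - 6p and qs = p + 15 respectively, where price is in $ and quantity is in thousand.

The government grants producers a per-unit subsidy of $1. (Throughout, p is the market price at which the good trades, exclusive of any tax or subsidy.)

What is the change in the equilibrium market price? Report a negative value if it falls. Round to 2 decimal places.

Original equilibrium: 127 - 6p = p + 15 gives 112 = 7p, so p = 16 and q = 31.
Since sellers receive the price plus the subsidy, the effective supply curve becomes qs = p + 16.
Setting them equal: 127 - 6p = p + 16 → 111 = 7p, so p = 111/7 ≈ 15.8571 and q = 223/7 ≈ 31.8571.
Δp = 15.8571 − 16 = -0.14.

-0.14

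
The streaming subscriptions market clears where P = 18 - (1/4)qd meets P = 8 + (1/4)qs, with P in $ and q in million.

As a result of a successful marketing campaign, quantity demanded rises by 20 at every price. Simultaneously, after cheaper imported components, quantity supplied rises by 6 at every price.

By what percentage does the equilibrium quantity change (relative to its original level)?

+65

Initially, 72 - 4P = 4P - 32, so 104 = 8P and P = 13, q = 20.
The new curves are qd = 92 - 4P (demand) and qs = 4P - 26 (supply).
New equilibrium: 92 - 4P = 4P - 26 ⇒ 118 = 8P ⇒ P = 14.75, q = 33.
%Δq = (33 − 20) / 20 × 100 = +65%.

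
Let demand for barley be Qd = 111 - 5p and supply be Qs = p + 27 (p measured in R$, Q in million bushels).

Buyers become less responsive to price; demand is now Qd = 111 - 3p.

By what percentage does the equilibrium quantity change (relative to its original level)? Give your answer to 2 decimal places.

Before the shock: 111 - 5p = p + 27 ⇒ 84 = 6p ⇒ p = 14, Q = 41.
The shock moves the curves to Qd = 111 - 3p and Qs = p + 27.
Setting them equal: 111 - 3p = p + 27 → 84 = 4p, so p = 21 and Q = 48.
%ΔQ = (48 − 41) / 41 × 100 = +17.07%.

+17.07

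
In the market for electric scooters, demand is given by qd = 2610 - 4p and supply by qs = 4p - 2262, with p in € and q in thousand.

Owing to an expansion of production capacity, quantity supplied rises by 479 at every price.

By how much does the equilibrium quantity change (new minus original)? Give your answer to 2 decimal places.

Before the shock: 2610 - 4p = 4p - 2262 ⇒ 4872 = 8p ⇒ p = 609, q = 174.
After the shift, demand is qd = 2610 - 4p and supply is qs = 4p - 1783.
New equilibrium: 2610 - 4p = 4p - 1783 ⇒ 4393 = 8p ⇒ p = 549.125, q = 413.5.
Δq = 413.5 − 174 = +239.50.

+239.50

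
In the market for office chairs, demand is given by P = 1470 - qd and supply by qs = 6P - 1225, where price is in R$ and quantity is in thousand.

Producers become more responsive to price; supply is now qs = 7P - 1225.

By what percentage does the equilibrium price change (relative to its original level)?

Solve the original market: 1470 - P = 6P - 1225, hence P = 385 and q = 1085.
After the shift, demand is qd = 1470 - P and supply is qs = 7P - 1225.
Equate the new curves: 1470 - P = 7P - 1225, giving 2695 = 8P, P = 336.875, q = 1133.125.
%ΔP = (336.875 − 385) / 385 × 100 = -12.5%.

-12.5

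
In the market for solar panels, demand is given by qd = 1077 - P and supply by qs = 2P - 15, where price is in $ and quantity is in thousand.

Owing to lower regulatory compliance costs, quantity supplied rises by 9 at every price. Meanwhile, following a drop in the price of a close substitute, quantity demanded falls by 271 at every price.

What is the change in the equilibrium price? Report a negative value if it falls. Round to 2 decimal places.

-93.33

Original equilibrium: 1077 - P = 2P - 15 gives 1092 = 3P, so P = 364 and q = 713.
After the shift, demand is qd = 806 - P and supply is qs = 2P - 6.
Equate the new curves: 806 - P = 2P - 6, giving 812 = 3P, P = 812/3 ≈ 270.6667, q = 1606/3 ≈ 535.3333.
ΔP = 270.6667 − 364 = -93.33.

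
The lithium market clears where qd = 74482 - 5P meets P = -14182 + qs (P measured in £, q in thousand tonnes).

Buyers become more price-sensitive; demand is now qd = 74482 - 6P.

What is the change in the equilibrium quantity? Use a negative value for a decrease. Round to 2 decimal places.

Original equilibrium: 74482 - 5P = P + 14182 gives 60300 = 6P, so P = 10050 and q = 24232.
The shock moves the curves to qd = 74482 - 6P and qs = P + 14182.
Clearing the new market: 74482 - 6P = P + 14182, so P = 60300/7 ≈ 8614.2857 and q = 159574/7 ≈ 22796.2857.
Δq = 22796.2857 − 24232 = -1435.71.

-1435.71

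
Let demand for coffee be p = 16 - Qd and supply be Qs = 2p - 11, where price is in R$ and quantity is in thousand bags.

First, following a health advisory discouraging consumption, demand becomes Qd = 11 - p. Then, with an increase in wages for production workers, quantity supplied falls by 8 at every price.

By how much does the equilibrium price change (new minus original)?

Solve the original market: 16 - p = 2p - 11, hence p = 9 and Q = 7.
With the change applied: demand Qd = 11 - p, supply Qs = 2p - 19.
New equilibrium: 11 - p = 2p - 19 ⇒ 30 = 3p ⇒ p = 10, Q = 1.
Δp = 10 − 9 = +1.

+1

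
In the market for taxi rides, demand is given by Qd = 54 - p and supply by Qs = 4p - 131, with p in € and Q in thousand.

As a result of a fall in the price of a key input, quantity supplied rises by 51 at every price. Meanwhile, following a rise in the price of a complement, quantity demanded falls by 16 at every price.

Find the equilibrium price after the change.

23.6

Initially, 54 - p = 4p - 131, so 185 = 5p and p = 37, Q = 17.
After the shift, demand is Qd = 38 - p and supply is Qs = 4p - 80.
New equilibrium: 38 - p = 4p - 80 ⇒ 118 = 5p ⇒ p = 23.6, Q = 14.4.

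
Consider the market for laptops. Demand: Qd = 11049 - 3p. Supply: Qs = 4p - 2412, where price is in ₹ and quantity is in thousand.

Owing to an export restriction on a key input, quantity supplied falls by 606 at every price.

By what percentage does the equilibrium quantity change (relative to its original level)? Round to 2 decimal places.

-4.92

Original equilibrium: 11049 - 3p = 4p - 2412 gives 13461 = 7p, so p = 1923 and Q = 5280.
After the shift, demand is Qd = 11049 - 3p and supply is Qs = 4p - 3018.
New equilibrium: 11049 - 3p = 4p - 3018 ⇒ 14067 = 7p ⇒ p = 14067/7 ≈ 2009.5714, Q = 35142/7 ≈ 5020.2857.
%ΔQ = (5020.2857 − 5280) / 5280 × 100 = -4.92%.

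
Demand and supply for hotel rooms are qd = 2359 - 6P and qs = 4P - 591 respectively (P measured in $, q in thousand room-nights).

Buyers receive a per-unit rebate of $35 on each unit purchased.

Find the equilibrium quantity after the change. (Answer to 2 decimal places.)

673.00

Initially, 2359 - 6P = 4P - 591, so 2950 = 10P and P = 295, q = 589.
Since buyers' out-of-pocket price is the market price minus the rebate, the effective demand curve becomes qd = 2569 - 6P.
Setting them equal: 2569 - 6P = 4P - 591 → 3160 = 10P, so P = 316 and q = 673.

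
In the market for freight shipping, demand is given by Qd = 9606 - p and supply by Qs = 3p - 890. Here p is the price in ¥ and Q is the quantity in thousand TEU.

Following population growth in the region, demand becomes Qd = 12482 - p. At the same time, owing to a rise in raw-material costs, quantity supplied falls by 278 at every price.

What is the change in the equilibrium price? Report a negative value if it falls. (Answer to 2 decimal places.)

Original equilibrium: 9606 - p = 3p - 890 gives 10496 = 4p, so p = 2624 and Q = 6982.
With the change applied: demand Qd = 12482 - p, supply Qs = 3p - 1168.
New equilibrium: 12482 - p = 3p - 1168 ⇒ 13650 = 4p ⇒ p = 3412.5, Q = 9069.5.
Δp = 3412.5 − 2624 = +788.50.

+788.50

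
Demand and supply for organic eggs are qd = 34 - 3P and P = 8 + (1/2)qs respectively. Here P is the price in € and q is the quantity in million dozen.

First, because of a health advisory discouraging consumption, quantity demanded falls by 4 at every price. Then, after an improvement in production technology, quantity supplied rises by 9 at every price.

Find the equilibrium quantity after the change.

Solve the original market: 34 - 3P = 2P - 16, hence P = 10 and q = 4.
The shock moves the curves to qd = 30 - 3P and qs = 2P - 7.
Equate the new curves: 30 - 3P = 2P - 7, giving 37 = 5P, P = 7.4, q = 7.8.

7.8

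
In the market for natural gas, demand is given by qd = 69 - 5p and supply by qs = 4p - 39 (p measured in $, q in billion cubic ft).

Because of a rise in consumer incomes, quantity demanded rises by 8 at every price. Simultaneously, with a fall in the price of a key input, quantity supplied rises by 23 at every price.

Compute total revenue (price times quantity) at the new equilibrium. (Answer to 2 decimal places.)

Before the shock: 69 - 5p = 4p - 39 ⇒ 108 = 9p ⇒ p = 12, q = 9.
With the change applied: demand qd = 77 - 5p, supply qs = 4p - 16.
Setting them equal: 77 - 5p = 4p - 16 → 93 = 9p, so p = 31/3 ≈ 10.3333 and q = 76/3 ≈ 25.3333.
New expenditure = 10.3333 × 25.3333 = 261.78.

261.78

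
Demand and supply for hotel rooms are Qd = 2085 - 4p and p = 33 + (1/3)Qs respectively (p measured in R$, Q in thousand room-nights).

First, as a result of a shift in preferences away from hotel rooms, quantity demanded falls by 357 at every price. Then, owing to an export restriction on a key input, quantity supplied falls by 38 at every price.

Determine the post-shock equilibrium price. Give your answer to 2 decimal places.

266.43

Initially, 2085 - 4p = 3p - 99, so 2184 = 7p and p = 312, Q = 837.
The new curves are Qd = 1728 - 4p (demand) and Qs = 3p - 137 (supply).
Equate the new curves: 1728 - 4p = 3p - 137, giving 1865 = 7p, p = 1865/7 ≈ 266.4286, Q = 4636/7 ≈ 662.2857.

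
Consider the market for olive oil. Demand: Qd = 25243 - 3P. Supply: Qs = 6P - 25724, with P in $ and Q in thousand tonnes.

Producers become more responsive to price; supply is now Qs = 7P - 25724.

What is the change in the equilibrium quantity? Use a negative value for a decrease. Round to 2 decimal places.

+1698.90

Solve the original market: 25243 - 3P = 6P - 25724, hence P = 5663 and Q = 8254.
With the change applied: demand Qd = 25243 - 3P, supply Qs = 7P - 25724.
Setting them equal: 25243 - 3P = 7P - 25724 → 50967 = 10P, so P = 5096.7 and Q = 9952.9.
ΔQ = 9952.9 − 8254 = +1698.90.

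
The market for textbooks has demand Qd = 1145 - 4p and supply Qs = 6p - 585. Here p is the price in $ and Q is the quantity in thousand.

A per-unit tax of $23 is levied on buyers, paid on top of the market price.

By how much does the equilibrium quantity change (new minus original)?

-55.2

Before the shock: 1145 - 4p = 6p - 585 ⇒ 1730 = 10p ⇒ p = 173, Q = 453.
Since buyers pay the price plus the tax, the effective demand curve becomes Qd = 1053 - 4p.
Clearing the new market: 1053 - 4p = 6p - 585, so p = 163.8 and Q = 397.8.
ΔQ = 397.8 − 453 = -55.2.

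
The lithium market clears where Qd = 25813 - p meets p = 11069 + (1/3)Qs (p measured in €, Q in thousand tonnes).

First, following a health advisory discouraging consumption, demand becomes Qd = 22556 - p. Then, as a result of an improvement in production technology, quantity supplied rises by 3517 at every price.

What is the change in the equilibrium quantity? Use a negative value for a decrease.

Initially, 25813 - p = 3p - 33207, so 59020 = 4p and p = 14755, Q = 11058.
The new curves are Qd = 22556 - p (demand) and Qs = 3p - 29690 (supply).
New equilibrium: 22556 - p = 3p - 29690 ⇒ 52246 = 4p ⇒ p = 13061.5, Q = 9494.5.
ΔQ = 9494.5 − 11058 = -1563.5.

-1563.5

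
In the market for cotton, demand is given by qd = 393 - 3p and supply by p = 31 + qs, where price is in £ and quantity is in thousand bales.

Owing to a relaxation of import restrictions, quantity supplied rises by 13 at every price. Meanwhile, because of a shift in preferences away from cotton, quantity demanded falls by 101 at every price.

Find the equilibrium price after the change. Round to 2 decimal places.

77.50

Before the shock: 393 - 3p = p - 31 ⇒ 424 = 4p ⇒ p = 106, q = 75.
The new curves are qd = 292 - 3p (demand) and qs = p - 18 (supply).
Equate the new curves: 292 - 3p = p - 18, giving 310 = 4p, p = 77.5, q = 59.5.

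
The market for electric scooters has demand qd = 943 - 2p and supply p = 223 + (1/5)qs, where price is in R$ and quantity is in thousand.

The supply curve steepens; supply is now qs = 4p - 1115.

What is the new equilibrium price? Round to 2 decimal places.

Original equilibrium: 943 - 2p = 5p - 1115 gives 2058 = 7p, so p = 294 and q = 355.
After the shift, demand is qd = 943 - 2p and supply is qs = 4p - 1115.
Setting them equal: 943 - 2p = 4p - 1115 → 2058 = 6p, so p = 343 and q = 257.

343.00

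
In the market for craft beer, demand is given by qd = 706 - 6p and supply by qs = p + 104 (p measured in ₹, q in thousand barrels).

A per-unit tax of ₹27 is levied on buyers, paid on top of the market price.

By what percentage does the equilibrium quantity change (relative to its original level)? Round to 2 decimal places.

Initially, 706 - 6p = p + 104, so 602 = 7p and p = 86, q = 190.
Since buyers pay the price plus the tax, the effective demand curve becomes qd = 544 - 6p.
Equate the new curves: 544 - 6p = p + 104, giving 440 = 7p, p = 440/7 ≈ 62.8571, q = 1168/7 ≈ 166.8571.
%Δq = (166.8571 − 190) / 190 × 100 = -12.18%.

-12.18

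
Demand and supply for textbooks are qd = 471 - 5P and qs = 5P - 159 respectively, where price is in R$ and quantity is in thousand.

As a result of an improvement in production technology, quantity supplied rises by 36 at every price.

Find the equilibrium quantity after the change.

Initially, 471 - 5P = 5P - 159, so 630 = 10P and P = 63, q = 156.
The shock moves the curves to qd = 471 - 5P and qs = 5P - 123.
Equate the new curves: 471 - 5P = 5P - 123, giving 594 = 10P, P = 59.4, q = 174.

174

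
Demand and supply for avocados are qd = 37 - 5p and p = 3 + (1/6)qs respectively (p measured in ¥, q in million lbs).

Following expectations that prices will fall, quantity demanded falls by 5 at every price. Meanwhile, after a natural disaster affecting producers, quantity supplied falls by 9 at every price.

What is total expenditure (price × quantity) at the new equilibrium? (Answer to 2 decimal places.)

27.79

Original equilibrium: 37 - 5p = 6p - 18 gives 55 = 11p, so p = 5 and q = 12.
The new curves are qd = 32 - 5p (demand) and qs = 6p - 27 (supply).
Equate the new curves: 32 - 5p = 6p - 27, giving 59 = 11p, p = 59/11 ≈ 5.3636, q = 57/11 ≈ 5.1818.
New expenditure = 5.3636 × 5.1818 = 27.79.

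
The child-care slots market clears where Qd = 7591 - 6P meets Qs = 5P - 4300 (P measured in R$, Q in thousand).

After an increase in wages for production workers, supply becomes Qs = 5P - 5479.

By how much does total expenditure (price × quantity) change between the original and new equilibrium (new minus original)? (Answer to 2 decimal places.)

Before the shock: 7591 - 6P = 5P - 4300 ⇒ 11891 = 11P ⇒ P = 1081, Q = 1105.
After the shift, demand is Qd = 7591 - 6P and supply is Qs = 5P - 5479.
Equate the new curves: 7591 - 6P = 5P - 5479, giving 13070 = 11P, P = 13070/11 ≈ 1188.1818, Q = 5081/11 ≈ 461.9091.
Expenditure moves from 1081×1105 = 1194505 to 1188.1818×461.9091 = 548831.9835; change = -645673.02.

-645673.02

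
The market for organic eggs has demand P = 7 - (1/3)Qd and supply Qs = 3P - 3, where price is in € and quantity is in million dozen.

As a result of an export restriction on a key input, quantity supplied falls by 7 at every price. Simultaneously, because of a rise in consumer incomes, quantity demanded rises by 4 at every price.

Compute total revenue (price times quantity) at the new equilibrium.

43.75

Original equilibrium: 21 - 3P = 3P - 3 gives 24 = 6P, so P = 4 and Q = 9.
The new curves are Qd = 25 - 3P (demand) and Qs = 3P - 10 (supply).
Setting them equal: 25 - 3P = 3P - 10 → 35 = 6P, so P = 35/6 ≈ 5.8333 and Q = 7.5.
New expenditure = 5.8333 × 7.5 = 43.75.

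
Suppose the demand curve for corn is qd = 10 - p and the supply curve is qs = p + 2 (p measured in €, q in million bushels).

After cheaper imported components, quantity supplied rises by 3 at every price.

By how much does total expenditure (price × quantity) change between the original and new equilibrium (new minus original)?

-5.25

Original equilibrium: 10 - p = p + 2 gives 8 = 2p, so p = 4 and q = 6.
The shock moves the curves to qd = 10 - p and qs = p + 5.
Clearing the new market: 10 - p = p + 5, so p = 2.5 and q = 7.5.
Expenditure moves from 4×6 = 24 to 2.5×7.5 = 18.75; change = -5.25.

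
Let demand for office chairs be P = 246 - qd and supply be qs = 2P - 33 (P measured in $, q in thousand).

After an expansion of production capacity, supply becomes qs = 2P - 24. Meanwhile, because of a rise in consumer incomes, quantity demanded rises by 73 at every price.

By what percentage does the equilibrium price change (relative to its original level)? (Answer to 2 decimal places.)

+22.94

Solve the original market: 246 - P = 2P - 33, hence P = 93 and q = 153.
With the change applied: demand qd = 319 - P, supply qs = 2P - 24.
New equilibrium: 319 - P = 2P - 24 ⇒ 343 = 3P ⇒ P = 343/3 ≈ 114.3333, q = 614/3 ≈ 204.6667.
%ΔP = (114.3333 − 93) / 93 × 100 = +22.94%.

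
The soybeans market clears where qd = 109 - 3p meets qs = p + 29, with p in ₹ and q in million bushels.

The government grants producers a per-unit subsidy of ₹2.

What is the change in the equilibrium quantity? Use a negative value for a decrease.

Before the shock: 109 - 3p = p + 29 ⇒ 80 = 4p ⇒ p = 20, q = 49.
Since sellers receive the price plus the subsidy, the effective supply curve becomes qs = p + 31.
Equate the new curves: 109 - 3p = p + 31, giving 78 = 4p, p = 19.5, q = 50.5.
Δq = 50.5 − 49 = +1.5.

+1.5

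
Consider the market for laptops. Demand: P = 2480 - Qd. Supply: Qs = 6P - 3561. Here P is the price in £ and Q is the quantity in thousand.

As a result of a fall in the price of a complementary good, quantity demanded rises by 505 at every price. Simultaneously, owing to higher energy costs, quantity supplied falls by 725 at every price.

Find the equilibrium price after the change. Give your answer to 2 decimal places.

Before the shock: 2480 - P = 6P - 3561 ⇒ 6041 = 7P ⇒ P = 863, Q = 1617.
The new curves are Qd = 2985 - P (demand) and Qs = 6P - 4286 (supply).
Setting them equal: 2985 - P = 6P - 4286 → 7271 = 7P, so P = 7271/7 ≈ 1038.7143 and Q = 13624/7 ≈ 1946.2857.

1038.71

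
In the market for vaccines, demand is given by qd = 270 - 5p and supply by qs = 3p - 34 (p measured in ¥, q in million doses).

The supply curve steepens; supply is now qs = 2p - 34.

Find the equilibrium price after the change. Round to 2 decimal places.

43.43

Original equilibrium: 270 - 5p = 3p - 34 gives 304 = 8p, so p = 38 and q = 80.
The shock moves the curves to qd = 270 - 5p and qs = 2p - 34.
New equilibrium: 270 - 5p = 2p - 34 ⇒ 304 = 7p ⇒ p = 304/7 ≈ 43.4286, q = 370/7 ≈ 52.8571.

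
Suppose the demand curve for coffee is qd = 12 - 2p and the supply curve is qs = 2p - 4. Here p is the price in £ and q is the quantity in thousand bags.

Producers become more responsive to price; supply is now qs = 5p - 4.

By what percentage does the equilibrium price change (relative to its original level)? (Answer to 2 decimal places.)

-42.86

Original equilibrium: 12 - 2p = 2p - 4 gives 16 = 4p, so p = 4 and q = 4.
The shock moves the curves to qd = 12 - 2p and qs = 5p - 4.
Clearing the new market: 12 - 2p = 5p - 4, so p = 16/7 ≈ 2.2857 and q = 52/7 ≈ 7.4286.
%Δp = (2.2857 − 4) / 4 × 100 = -42.86%.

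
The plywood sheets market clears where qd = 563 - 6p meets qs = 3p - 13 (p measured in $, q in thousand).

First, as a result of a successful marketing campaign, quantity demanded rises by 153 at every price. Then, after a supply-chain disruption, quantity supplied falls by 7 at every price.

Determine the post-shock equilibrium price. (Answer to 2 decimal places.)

Initially, 563 - 6p = 3p - 13, so 576 = 9p and p = 64, q = 179.
The shock moves the curves to qd = 716 - 6p and qs = 3p - 20.
Equate the new curves: 716 - 6p = 3p - 20, giving 736 = 9p, p = 736/9 ≈ 81.7778, q = 676/3 ≈ 225.3333.

81.78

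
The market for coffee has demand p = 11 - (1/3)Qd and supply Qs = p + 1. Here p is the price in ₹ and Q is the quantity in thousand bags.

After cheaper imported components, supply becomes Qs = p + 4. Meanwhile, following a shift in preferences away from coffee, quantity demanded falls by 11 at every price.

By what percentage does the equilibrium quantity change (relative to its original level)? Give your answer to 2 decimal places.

Original equilibrium: 33 - 3p = p + 1 gives 32 = 4p, so p = 8 and Q = 9.
The shock moves the curves to Qd = 22 - 3p and Qs = p + 4.
Setting them equal: 22 - 3p = p + 4 → 18 = 4p, so p = 4.5 and Q = 8.5.
%ΔQ = (8.5 − 9) / 9 × 100 = -5.56%.

-5.56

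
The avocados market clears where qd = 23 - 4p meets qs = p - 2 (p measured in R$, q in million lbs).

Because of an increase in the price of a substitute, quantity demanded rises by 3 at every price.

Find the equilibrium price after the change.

5.6

Initially, 23 - 4p = p - 2, so 25 = 5p and p = 5, q = 3.
With the change applied: demand qd = 26 - 4p, supply qs = p - 2.
Clearing the new market: 26 - 4p = p - 2, so p = 5.6 and q = 3.6.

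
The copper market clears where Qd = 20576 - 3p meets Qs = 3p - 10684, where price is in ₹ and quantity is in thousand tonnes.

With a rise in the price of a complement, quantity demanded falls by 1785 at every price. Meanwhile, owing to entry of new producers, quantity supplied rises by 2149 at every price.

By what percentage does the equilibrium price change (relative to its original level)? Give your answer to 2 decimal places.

-12.58

Original equilibrium: 20576 - 3p = 3p - 10684 gives 31260 = 6p, so p = 5210 and Q = 4946.
After the shift, demand is Qd = 18791 - 3p and supply is Qs = 3p - 8535.
Clearing the new market: 18791 - 3p = 3p - 8535, so p = 13663/3 ≈ 4554.3333 and Q = 5128.
%Δp = (4554.3333 − 5210) / 5210 × 100 = -12.58%.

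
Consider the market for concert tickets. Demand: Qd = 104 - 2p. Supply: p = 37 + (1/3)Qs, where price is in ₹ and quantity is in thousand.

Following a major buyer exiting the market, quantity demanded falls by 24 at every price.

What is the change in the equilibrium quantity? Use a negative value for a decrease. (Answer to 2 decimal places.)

Initially, 104 - 2p = 3p - 111, so 215 = 5p and p = 43, Q = 18.
With the change applied: demand Qd = 80 - 2p, supply Qs = 3p - 111.
Setting them equal: 80 - 2p = 3p - 111 → 191 = 5p, so p = 38.2 and Q = 3.6.
ΔQ = 3.6 − 18 = -14.40.

-14.40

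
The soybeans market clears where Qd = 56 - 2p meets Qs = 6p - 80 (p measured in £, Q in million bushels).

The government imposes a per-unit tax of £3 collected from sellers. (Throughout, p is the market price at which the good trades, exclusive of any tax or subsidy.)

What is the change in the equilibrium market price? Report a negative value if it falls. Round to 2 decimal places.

+2.25

Initially, 56 - 2p = 6p - 80, so 136 = 8p and p = 17, Q = 22.
Since sellers keep the price net of the tax, the effective supply curve becomes Qs = 6p - 98.
Clearing the new market: 56 - 2p = 6p - 98, so p = 19.25 and Q = 17.5.
Δp = 19.25 − 17 = +2.25.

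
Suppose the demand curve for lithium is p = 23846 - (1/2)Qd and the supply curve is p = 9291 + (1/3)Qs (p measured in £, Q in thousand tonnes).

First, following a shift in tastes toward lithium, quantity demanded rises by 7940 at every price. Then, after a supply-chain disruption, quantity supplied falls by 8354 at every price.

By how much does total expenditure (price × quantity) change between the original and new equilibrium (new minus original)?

+83050249.12

Initially, 47692 - 2p = 3p - 27873, so 75565 = 5p and p = 15113, Q = 17466.
After the shift, demand is Qd = 55632 - 2p and supply is Qs = 3p - 36227.
Equate the new curves: 55632 - 2p = 3p - 36227, giving 91859 = 5p, p = 18371.8, Q = 18888.4.
Expenditure moves from 15113×17466 = 263963658 to 18371.8×18888.4 = 347013907.12; change = +83050249.12.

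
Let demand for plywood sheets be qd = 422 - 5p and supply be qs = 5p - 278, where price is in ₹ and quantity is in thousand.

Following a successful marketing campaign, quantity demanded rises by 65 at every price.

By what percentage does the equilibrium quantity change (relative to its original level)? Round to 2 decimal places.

+45.14

Original equilibrium: 422 - 5p = 5p - 278 gives 700 = 10p, so p = 70 and q = 72.
The shock moves the curves to qd = 487 - 5p and qs = 5p - 278.
Setting them equal: 487 - 5p = 5p - 278 → 765 = 10p, so p = 76.5 and q = 104.5.
%Δq = (104.5 − 72) / 72 × 100 = +45.14%.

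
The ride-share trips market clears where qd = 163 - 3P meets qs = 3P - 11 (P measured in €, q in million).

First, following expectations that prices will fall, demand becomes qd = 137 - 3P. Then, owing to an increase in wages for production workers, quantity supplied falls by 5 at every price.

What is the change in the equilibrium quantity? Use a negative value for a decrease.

-15.5

Before the shock: 163 - 3P = 3P - 11 ⇒ 174 = 6P ⇒ P = 29, q = 76.
After the shift, demand is qd = 137 - 3P and supply is qs = 3P - 16.
New equilibrium: 137 - 3P = 3P - 16 ⇒ 153 = 6P ⇒ P = 25.5, q = 60.5.
Δq = 60.5 − 76 = -15.5.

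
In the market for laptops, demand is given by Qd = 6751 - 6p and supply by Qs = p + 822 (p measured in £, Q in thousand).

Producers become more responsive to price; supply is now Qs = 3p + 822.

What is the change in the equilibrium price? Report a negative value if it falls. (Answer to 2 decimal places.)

-188.22

Solve the original market: 6751 - 6p = p + 822, hence p = 847 and Q = 1669.
The new curves are Qd = 6751 - 6p (demand) and Qs = 3p + 822 (supply).
Clearing the new market: 6751 - 6p = 3p + 822, so p = 5929/9 ≈ 658.7778 and Q = 8395/3 ≈ 2798.3333.
Δp = 658.7778 − 847 = -188.22.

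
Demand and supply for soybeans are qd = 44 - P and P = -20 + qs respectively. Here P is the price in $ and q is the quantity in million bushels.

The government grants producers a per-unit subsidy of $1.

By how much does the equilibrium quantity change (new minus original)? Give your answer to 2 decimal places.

Initially, 44 - P = P + 20, so 24 = 2P and P = 12, q = 32.
Since sellers receive the price plus the subsidy, the effective supply curve becomes qs = P + 21.
New equilibrium: 44 - P = P + 21 ⇒ 23 = 2P ⇒ P = 11.5, q = 32.5.
Δq = 32.5 − 32 = +0.50.

+0.50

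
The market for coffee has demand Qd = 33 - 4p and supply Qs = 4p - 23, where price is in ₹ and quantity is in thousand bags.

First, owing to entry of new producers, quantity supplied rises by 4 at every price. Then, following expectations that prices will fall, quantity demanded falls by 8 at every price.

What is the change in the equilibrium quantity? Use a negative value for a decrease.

-2

Initially, 33 - 4p = 4p - 23, so 56 = 8p and p = 7, Q = 5.
The new curves are Qd = 25 - 4p (demand) and Qs = 4p - 19 (supply).
New equilibrium: 25 - 4p = 4p - 19 ⇒ 44 = 8p ⇒ p = 5.5, Q = 3.
ΔQ = 3 − 5 = -2.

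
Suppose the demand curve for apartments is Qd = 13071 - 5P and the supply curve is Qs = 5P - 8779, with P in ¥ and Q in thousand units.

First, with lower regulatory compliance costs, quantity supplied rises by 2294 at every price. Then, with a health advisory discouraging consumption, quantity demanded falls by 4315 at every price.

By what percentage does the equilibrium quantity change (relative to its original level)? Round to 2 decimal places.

Solve the original market: 13071 - 5P = 5P - 8779, hence P = 2185 and Q = 2146.
With the change applied: demand Qd = 8756 - 5P, supply Qs = 5P - 6485.
Clearing the new market: 8756 - 5P = 5P - 6485, so P = 1524.1 and Q = 1135.5.
%ΔQ = (1135.5 − 2146) / 2146 × 100 = -47.09%.

-47.09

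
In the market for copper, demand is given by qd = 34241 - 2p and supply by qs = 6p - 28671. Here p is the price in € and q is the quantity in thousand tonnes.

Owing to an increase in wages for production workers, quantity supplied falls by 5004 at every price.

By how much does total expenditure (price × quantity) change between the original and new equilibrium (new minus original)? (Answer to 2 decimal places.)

+959517.00

Before the shock: 34241 - 2p = 6p - 28671 ⇒ 62912 = 8p ⇒ p = 7864, q = 18513.
After the shift, demand is qd = 34241 - 2p and supply is qs = 6p - 33675.
Equate the new curves: 34241 - 2p = 6p - 33675, giving 67916 = 8p, p = 8489.5, q = 17262.
Expenditure moves from 7864×18513 = 145586232 to 8489.5×17262 = 146545749; change = +959517.00.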